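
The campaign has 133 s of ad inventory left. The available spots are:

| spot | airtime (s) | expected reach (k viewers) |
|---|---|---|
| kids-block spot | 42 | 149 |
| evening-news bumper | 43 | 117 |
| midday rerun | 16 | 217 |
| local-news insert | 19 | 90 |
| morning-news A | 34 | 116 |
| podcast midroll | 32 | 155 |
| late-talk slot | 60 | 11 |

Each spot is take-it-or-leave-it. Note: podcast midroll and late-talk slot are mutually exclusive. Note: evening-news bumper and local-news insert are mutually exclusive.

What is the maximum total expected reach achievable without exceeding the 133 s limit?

Filling by ratio: kids-block spot + midday rerun + local-news insert + podcast midroll for 611, with 24 s left unused.
The 19 s tied up in local-news insert is better spent on evening-news bumper — total rises to 638 (133 s).
Runner-up kids-block spot + midday rerun + morning-news A + podcast midroll tops out at 637.

638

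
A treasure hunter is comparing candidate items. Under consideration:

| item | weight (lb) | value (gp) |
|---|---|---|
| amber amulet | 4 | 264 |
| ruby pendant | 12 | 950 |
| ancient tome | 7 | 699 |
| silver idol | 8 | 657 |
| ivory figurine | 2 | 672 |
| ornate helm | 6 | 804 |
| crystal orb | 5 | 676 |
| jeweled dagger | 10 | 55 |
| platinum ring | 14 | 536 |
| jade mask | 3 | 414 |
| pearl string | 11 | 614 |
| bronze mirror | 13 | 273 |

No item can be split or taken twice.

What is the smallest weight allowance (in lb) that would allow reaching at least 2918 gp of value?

23

Need the lightest bundle worth ≥ 2918.
ancient tome + ivory figurine + ornate helm + crystal orb + jade mask: 3265 value at 23 lb.
Any bundle with less than 23 lb falls short of 2918.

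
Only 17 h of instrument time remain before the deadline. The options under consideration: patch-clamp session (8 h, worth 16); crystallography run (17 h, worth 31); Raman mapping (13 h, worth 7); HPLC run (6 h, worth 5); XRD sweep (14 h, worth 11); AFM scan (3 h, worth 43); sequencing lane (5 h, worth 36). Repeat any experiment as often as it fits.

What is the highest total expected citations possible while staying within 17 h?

Best packing: 5×AFM scan — 15 h, 215 total.

215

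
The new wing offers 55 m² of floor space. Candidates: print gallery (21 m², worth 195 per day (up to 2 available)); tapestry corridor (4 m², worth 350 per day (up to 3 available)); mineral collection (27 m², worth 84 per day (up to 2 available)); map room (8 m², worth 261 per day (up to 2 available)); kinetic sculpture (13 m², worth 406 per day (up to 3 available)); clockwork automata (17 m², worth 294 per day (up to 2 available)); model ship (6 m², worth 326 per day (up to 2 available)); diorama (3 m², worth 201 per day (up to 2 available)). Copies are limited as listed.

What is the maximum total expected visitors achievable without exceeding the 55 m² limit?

2771

Filling by ratio: 3×tapestry corridor + 2×map room + 2×model ship + 2×diorama for 2626, with 9 m² left unused.
Dropping map room frees 8 m²; slotting in kinetic sculpture (13 m²) lifts the total to 2771 at 51 m².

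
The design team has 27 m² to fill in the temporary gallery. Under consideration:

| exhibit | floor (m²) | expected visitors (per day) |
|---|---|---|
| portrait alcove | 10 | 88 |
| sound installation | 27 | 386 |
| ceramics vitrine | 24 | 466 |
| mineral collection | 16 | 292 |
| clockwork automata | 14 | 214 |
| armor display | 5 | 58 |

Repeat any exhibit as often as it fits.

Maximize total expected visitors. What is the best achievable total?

Ranking by ratio (expected visitors/m²): ceramics vitrine 19.42, mineral collection 18.25, clockwork automata 15.29.
Ceramics vitrine uses 24 of the 27 m² and totals 466.
The spare 3 m² is too small for any remaining exhibit, and no exchange beats 466.

466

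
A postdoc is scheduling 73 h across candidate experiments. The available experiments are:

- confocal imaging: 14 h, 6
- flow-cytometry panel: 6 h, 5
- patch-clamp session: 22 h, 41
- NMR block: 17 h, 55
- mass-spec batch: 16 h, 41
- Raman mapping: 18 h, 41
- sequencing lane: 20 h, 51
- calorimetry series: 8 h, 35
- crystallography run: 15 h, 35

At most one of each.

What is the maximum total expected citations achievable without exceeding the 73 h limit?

A density-first pass picks flow-cytometry panel + NMR block + mass-spec batch + sequencing lane + calorimetry series — 187 at 67 h.
Replace flow-cytometry panel and calorimetry series with Raman mapping: the trade gains 1 net, giving 188 at 71 h.
The spare 2 h is too small for any remaining experiment, and no exchange beats 188.

188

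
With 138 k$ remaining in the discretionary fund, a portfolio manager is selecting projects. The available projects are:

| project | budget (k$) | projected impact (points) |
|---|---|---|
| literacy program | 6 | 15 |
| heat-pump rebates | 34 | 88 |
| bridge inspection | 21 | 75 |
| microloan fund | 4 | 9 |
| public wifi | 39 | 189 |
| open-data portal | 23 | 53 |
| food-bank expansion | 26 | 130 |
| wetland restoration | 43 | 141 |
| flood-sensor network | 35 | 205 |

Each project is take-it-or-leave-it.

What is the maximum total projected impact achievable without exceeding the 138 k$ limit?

623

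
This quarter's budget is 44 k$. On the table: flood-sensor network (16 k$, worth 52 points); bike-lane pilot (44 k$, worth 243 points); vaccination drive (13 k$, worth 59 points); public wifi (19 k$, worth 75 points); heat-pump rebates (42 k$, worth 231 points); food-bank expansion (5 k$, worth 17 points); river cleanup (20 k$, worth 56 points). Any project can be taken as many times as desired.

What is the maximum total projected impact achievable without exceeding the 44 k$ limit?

The ratio ordering already packs tightly: bike-lane pilot, 44 k$, 243.
Nothing else within 44 k$ beats 243.

243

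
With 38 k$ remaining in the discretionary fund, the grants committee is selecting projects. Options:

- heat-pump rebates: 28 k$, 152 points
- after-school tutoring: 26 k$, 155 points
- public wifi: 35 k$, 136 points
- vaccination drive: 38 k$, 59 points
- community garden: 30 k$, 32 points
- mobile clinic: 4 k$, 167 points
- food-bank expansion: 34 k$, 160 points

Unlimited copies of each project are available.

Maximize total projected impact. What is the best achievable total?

1503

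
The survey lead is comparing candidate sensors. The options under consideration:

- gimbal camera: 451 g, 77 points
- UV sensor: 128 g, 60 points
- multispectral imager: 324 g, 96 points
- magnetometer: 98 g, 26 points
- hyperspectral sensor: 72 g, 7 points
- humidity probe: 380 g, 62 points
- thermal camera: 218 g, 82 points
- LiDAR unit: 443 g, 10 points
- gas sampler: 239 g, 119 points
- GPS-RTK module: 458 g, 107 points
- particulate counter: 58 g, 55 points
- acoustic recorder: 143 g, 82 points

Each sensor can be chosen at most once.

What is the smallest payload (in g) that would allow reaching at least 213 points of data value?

Look for the lowest-payload combination reaching 213.
thermal camera + particulate counter + acoustic recorder reaches 219 using 419 g.
Below 419 g the best achievable stays under 213.

419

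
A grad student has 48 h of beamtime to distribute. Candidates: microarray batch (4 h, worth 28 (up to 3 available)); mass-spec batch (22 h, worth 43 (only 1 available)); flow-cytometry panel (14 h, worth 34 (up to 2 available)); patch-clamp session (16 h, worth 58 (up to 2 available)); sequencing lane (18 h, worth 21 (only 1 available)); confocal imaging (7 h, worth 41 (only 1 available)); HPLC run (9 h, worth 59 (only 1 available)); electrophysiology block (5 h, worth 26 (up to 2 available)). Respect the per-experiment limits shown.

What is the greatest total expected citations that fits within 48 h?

253

Ranking by ratio (expected citations/h): microarray batch 7.00, HPLC run 6.56, confocal imaging 5.86, electrophysiology block 5.20.
A density-first pass picks 3×microarray batch + confocal imaging + HPLC run + 2×electrophysiology block — 236 at 38 h.
The 7 h tied up in confocal imaging is better spent on patch-clamp session — total rises to 253 (47 h).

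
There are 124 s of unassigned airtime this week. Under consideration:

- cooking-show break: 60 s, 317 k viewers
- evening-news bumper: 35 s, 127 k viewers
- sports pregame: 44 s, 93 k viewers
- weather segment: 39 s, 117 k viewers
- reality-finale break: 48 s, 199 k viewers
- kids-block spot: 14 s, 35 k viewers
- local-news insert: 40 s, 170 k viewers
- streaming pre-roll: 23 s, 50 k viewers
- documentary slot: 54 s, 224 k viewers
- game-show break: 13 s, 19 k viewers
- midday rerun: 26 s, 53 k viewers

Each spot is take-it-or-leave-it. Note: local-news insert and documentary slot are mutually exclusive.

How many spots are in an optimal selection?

3

The maximum expected reach within 124 s is 551.
One optimal bundle: cooking-show break + reality-finale break + kids-block spot (122 s).
All optima have 3 spots.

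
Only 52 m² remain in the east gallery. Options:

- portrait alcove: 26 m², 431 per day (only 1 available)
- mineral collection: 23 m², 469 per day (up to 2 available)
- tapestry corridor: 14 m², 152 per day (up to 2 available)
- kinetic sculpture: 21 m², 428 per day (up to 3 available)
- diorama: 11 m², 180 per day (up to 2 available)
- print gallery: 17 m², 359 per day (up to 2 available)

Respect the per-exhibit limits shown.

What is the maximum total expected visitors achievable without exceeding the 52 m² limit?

1008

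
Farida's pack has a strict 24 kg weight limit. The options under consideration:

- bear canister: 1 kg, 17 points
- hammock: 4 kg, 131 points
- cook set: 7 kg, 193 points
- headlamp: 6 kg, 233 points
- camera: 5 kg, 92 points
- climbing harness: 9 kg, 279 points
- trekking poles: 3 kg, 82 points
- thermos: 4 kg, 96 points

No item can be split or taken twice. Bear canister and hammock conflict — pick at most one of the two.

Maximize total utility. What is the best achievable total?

Taking hammock + headlamp + climbing harness + thermos: 23 kg used, 739 in utility.
No other feasible combination exceeds 739.

739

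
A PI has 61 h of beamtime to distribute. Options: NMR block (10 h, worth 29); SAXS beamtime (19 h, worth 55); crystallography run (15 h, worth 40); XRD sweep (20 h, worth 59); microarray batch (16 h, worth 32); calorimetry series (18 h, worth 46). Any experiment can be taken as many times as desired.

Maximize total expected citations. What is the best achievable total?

Best packing: 3×XRD sweep — 60 h, 177 total.

177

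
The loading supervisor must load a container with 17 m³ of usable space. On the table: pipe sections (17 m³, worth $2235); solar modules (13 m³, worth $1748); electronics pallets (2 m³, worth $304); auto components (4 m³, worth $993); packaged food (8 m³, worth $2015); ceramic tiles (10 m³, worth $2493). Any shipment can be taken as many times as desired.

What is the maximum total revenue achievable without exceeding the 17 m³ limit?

Ranking by ratio (revenue/m³): packaged food 251.88, ceramic tiles 249.30, auto components 248.25.
Best packing: 2×packaged food — 16 m³, 4030 total.

4030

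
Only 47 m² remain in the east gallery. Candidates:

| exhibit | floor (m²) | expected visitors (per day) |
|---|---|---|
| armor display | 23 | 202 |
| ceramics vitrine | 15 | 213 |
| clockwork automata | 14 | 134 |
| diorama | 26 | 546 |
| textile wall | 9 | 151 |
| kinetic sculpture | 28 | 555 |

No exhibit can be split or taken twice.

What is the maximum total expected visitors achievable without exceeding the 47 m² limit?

768

Taking the top-ratio exhibits first gives diorama + textile wall for 697 (35 m²).
Dropping diorama and textile wall frees 35 m²; slotting in ceramics vitrine + kinetic sculpture (43 m²) lifts the total to 768 at 43 m².
Next best is ceramics vitrine + diorama at 759 (41 m²) — short by 9.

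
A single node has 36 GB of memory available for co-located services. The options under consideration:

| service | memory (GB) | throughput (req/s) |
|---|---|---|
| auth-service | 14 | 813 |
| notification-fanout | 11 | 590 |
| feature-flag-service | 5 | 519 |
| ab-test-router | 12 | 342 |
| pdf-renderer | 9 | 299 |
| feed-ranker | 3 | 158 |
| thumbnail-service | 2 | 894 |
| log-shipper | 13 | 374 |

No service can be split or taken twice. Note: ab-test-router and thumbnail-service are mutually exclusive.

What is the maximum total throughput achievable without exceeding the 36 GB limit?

2974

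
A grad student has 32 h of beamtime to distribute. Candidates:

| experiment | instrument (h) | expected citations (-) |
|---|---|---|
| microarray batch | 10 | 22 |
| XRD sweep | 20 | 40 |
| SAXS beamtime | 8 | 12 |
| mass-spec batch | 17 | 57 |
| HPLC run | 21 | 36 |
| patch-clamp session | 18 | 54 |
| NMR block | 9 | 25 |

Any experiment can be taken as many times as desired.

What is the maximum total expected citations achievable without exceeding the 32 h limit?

82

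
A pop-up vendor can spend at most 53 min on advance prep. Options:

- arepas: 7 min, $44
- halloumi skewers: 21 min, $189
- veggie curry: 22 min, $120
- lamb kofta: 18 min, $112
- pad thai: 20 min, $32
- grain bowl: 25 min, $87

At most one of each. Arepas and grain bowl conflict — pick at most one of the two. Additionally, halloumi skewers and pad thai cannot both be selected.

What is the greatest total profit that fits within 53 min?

353

Ranking by ratio (profit/min): halloumi skewers 9.00, arepas 6.29, lamb kofta 6.22.
Filling by ratio: arepas + halloumi skewers + lamb kofta for 345, with 7 min left unused.
The 18 min tied up in lamb kofta is better spent on veggie curry — total rises to 353 (50 min).
Every other selection either busts 53 min or breaks a pairing rule or fails to beat 353.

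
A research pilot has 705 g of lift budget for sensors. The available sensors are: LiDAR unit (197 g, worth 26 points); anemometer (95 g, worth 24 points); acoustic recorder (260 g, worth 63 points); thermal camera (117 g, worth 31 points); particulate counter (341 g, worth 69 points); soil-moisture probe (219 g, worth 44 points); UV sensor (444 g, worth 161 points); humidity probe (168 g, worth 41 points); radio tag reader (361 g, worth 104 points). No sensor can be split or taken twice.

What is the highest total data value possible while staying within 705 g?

The ratio heuristic lands on anemometer + thermal camera + UV sensor (216) but leaves 49 g idle.
The 212 g tied up in anemometer and thermal camera is better spent on acoustic recorder — total rises to 224 (704 g).

224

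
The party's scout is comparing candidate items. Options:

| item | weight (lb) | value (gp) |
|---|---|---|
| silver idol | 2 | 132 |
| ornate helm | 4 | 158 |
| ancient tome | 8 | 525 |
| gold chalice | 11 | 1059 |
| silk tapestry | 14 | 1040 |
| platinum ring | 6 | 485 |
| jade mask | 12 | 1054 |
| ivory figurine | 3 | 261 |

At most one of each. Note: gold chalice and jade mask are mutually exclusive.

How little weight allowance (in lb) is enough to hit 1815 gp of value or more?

Look for the lowest-weight combination reaching 1815.
ancient tome + gold chalice + ivory figurine: 1845 value at 22 lb.
Any bundle with less than 22 lb falls short of 1815.

22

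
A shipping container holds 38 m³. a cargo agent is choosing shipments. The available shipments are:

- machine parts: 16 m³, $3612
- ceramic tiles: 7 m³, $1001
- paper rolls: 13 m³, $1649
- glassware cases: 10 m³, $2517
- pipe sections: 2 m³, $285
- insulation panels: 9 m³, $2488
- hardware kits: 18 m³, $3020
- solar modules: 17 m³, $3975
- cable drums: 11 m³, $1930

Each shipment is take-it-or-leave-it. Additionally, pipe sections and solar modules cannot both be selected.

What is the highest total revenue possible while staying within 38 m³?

8980

Taking glassware cases + insulation panels + solar modules: 36 m³ used, 8980 in revenue.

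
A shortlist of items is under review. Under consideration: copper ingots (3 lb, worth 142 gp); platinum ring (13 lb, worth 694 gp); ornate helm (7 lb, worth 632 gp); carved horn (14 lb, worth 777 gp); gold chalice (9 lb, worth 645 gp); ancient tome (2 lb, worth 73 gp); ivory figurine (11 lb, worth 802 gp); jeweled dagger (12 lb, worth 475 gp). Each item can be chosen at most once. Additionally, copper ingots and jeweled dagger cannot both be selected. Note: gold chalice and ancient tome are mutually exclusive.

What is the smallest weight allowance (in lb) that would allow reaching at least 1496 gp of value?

Look for the lowest-weight combination reaching 1496.
ornate helm + ancient tome + ivory figurine: 1507 value at 20 lb.
Below 20 lb the best achievable stays under 1496.

20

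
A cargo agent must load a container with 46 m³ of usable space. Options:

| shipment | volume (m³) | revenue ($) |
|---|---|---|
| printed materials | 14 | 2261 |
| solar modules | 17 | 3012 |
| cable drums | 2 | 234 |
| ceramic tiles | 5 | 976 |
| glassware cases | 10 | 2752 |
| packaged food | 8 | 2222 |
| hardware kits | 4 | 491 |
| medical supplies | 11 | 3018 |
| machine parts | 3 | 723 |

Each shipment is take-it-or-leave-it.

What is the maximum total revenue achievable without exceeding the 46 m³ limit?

11004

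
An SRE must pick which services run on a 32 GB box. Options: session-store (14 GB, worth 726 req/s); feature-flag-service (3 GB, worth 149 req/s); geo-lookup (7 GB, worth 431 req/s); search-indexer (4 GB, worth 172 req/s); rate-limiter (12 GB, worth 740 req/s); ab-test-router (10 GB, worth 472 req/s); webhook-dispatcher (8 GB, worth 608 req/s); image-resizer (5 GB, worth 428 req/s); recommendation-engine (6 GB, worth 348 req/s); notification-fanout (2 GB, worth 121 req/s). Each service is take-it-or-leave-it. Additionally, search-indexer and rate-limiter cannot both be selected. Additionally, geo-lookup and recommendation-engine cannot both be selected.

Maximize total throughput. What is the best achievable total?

2207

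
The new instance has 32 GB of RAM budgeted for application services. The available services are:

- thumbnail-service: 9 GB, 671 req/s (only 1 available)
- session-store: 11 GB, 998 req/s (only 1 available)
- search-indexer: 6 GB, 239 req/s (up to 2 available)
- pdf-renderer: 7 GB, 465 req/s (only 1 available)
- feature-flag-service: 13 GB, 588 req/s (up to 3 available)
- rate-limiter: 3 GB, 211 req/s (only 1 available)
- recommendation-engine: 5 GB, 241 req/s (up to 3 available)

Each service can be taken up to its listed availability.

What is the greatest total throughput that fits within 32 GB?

2375

A density-first pass picks thumbnail-service + session-store + pdf-renderer + rate-limiter — 2345 at 30 GB.
Dropping rate-limiter frees 3 GB; slotting in recommendation-engine (5 GB) lifts the total to 2375 at 32 GB.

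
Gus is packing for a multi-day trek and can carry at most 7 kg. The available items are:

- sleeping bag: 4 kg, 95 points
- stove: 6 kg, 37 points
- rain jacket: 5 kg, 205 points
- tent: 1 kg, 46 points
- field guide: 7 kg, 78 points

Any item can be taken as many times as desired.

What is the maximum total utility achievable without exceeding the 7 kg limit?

Density check — tent 46.00, rain jacket 41.00, sleeping bag 23.75, field guide 11.14 are the best per kg.
Taking 7×tent: 7 kg used, 322 in utility.

322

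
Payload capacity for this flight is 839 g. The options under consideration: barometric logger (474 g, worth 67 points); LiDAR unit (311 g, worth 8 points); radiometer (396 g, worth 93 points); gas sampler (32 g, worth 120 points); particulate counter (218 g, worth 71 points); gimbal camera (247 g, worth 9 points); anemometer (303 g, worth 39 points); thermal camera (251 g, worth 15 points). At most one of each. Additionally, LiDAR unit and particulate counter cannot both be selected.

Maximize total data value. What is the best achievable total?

Best packing: radiometer + gas sampler + particulate counter — 646 g, 284 total.

284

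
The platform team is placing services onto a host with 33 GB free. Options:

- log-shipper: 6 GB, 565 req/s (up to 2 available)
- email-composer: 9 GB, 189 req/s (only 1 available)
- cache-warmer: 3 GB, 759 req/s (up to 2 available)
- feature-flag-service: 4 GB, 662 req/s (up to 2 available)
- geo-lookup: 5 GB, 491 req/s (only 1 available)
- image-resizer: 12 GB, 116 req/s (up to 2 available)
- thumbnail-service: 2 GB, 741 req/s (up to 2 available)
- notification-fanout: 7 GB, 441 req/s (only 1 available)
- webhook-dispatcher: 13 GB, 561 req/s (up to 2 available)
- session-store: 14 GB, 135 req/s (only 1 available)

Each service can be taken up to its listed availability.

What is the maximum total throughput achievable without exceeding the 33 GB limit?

5454

Taking the top-ratio services first gives log-shipper + 2×cache-warmer + 2×feature-flag-service + geo-lookup + 2×thumbnail-service for 5380 (29 GB).
The 5 GB tied up in geo-lookup is better spent on log-shipper — total rises to 5454 (30 GB).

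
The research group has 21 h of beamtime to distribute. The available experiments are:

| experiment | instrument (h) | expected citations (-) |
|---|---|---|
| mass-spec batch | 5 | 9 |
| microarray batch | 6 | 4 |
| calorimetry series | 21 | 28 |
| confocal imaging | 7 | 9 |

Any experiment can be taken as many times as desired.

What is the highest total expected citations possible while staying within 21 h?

36

The ratio ordering already packs tightly: 4×mass-spec batch, 20 h, 36.
Nothing else within 21 h beats 36.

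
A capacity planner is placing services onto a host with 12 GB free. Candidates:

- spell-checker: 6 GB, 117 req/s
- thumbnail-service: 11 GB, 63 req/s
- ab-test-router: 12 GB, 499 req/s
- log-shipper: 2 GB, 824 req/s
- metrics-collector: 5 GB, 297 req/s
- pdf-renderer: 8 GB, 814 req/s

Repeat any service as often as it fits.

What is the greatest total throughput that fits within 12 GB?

Best packing: 6×log-shipper — 12 GB, 4944 total.
No other feasible combination exceeds 4944.

4944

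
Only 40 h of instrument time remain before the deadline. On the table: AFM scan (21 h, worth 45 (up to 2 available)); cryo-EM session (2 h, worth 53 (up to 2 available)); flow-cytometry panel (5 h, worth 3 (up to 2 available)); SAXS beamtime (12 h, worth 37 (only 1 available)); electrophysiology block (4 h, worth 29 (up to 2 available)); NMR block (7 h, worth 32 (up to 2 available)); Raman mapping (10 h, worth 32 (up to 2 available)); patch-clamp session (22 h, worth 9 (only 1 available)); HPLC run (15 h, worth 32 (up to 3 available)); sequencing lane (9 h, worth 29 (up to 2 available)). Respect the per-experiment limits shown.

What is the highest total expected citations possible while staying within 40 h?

Ranking by ratio (expected citations/h): cryo-EM session 26.50, electrophysiology block 7.25, NMR block 4.57, sequencing lane 3.22.
Greedy by ratio would take 2×cryo-EM session + flow-cytometry panel + 2×electrophysiology block + 2×NMR block + sequencing lane: 40 h used, total 260.
The 14 h tied up in flow-cytometry panel and sequencing lane is better spent on SAXS beamtime — total rises to 265 (38 h).

265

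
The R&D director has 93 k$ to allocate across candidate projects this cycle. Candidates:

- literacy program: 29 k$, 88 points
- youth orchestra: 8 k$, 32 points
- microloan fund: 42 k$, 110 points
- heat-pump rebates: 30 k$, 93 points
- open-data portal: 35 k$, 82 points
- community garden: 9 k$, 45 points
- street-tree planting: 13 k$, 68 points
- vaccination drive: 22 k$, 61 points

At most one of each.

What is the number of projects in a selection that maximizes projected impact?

Best achievable projected impact is 326.
One optimal bundle: literacy program + youth orchestra + heat-pump rebates + community garden + street-tree planting (89 k$).
Any selection reaching 326 contains exactly 5 projects.

5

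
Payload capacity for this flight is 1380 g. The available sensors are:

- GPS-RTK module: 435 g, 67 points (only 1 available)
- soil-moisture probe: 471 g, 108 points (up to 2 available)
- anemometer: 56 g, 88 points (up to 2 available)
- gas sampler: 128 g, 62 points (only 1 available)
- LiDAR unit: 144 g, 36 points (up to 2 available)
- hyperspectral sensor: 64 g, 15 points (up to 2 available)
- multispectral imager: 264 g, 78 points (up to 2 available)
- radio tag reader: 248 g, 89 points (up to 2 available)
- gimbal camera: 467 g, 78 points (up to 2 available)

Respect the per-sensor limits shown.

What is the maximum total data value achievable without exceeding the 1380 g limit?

2×anemometer + gas sampler + hyperspectral sensor + 2×multispectral imager + 2×radio tag reader uses 1328 of the 1380 g and totals 587.
Nothing else within 1380 g beats 587.

587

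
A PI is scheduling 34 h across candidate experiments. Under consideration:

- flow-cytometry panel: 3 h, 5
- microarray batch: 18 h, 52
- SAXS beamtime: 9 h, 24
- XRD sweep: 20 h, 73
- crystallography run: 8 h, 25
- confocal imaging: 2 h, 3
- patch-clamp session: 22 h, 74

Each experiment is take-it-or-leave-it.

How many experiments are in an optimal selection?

4

Best achievable expected citations is 106.
For example flow-cytometry panel + XRD sweep + crystallography run + confocal imaging achieves it, using 33 h.
Every optimal selection uses 4 experiments.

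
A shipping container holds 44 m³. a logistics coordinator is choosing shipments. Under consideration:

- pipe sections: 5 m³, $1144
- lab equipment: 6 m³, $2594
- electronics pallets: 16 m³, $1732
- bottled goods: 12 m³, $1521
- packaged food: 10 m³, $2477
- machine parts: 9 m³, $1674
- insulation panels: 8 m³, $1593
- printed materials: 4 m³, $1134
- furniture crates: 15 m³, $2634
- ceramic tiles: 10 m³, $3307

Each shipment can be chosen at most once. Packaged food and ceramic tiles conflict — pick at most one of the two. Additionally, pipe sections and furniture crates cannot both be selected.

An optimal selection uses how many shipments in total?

6

The maximum revenue within 44 m³ is 11446.
For example pipe sections + lab equipment + machine parts + insulation panels + printed materials + ceramic tiles achieves it, using 42 m³.
Any selection reaching 11446 contains exactly 6 shipments.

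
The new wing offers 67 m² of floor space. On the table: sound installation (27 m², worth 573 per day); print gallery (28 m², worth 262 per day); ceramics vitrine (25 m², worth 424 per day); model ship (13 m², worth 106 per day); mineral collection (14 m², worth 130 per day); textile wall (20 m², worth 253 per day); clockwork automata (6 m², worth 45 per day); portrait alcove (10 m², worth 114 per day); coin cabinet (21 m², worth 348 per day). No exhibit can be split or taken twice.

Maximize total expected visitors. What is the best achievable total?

1127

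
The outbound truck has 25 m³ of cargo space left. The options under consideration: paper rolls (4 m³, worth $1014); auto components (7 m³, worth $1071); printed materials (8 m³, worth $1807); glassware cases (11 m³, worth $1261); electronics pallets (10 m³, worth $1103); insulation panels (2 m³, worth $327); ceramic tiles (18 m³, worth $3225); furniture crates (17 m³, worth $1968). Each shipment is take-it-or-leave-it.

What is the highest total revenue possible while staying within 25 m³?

4566

A density-first pass picks paper rolls + auto components + printed materials + insulation panels — 4219 at 21 m³.
The 15 m³ tied up in auto components and printed materials is better spent on ceramic tiles — total rises to 4566 (24 m³).
The spare 1 m³ is too small for any remaining shipment, and no exchange beats 4566.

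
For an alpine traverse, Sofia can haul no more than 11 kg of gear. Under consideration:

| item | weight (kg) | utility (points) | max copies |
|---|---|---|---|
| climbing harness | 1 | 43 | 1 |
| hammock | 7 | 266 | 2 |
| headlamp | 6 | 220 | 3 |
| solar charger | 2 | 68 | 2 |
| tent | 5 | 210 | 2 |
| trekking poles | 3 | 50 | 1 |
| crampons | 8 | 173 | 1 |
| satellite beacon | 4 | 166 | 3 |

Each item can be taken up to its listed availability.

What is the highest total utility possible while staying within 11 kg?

Density check — climbing harness 43.00, tent 42.00, satellite beacon 41.50 are the best per kg.
Taking climbing harness + 2×tent: 11 kg used, 463 in utility.
No other feasible combination exceeds 463.

463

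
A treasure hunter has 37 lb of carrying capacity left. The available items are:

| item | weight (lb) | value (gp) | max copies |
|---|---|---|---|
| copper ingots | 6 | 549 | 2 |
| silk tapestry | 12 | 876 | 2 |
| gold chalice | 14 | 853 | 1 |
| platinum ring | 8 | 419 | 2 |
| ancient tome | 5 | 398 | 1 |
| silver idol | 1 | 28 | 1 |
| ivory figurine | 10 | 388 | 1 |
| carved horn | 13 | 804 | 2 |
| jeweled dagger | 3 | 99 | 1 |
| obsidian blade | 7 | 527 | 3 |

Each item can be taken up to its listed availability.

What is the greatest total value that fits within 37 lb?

2927

Density check — copper ingots 91.50, ancient tome 79.60, obsidian blade 75.29, silk tapestry 73.00 are the best per lb.
A density-first pass picks 2×copper ingots + ancient tome + silver idol + jeweled dagger + 2×obsidian blade — 2677 at 35 lb.
The 10 lb tied up in jeweled dagger and obsidian blade is better spent on silk tapestry — total rises to 2927 (37 lb).
Every other selection either busts 37 lb or exceeds an availability limit or fails to beat 2927.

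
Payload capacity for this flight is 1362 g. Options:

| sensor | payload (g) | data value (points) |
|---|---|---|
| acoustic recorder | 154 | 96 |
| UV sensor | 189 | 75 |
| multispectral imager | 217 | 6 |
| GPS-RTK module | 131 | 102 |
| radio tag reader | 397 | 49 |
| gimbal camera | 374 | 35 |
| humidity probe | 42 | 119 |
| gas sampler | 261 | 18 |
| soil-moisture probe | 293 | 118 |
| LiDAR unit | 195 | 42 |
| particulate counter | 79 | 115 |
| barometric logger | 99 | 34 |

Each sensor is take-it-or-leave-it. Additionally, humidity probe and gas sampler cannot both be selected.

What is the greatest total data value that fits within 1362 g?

701

Density check — humidity probe 2.83, particulate counter 1.46, GPS-RTK module 0.78 are the best per g.
The ratio ordering already packs tightly: acoustic recorder + UV sensor + GPS-RTK module + humidity probe + soil-moisture probe + LiDAR unit + particulate counter + barometric logger, 1182 g, 701.
Nothing else feasible within 1362 g beats 701.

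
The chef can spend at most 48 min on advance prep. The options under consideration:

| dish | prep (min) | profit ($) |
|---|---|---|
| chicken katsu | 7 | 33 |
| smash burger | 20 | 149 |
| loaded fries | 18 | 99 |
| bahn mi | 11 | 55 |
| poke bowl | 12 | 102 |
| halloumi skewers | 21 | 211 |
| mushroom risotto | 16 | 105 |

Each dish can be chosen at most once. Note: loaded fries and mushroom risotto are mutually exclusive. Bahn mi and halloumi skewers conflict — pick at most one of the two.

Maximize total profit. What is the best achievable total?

Ranking by ratio (profit/min): halloumi skewers 10.05, poke bowl 8.50, smash burger 7.45, mushroom risotto 6.56.
Chicken katsu + smash burger + halloumi skewers uses 48 of the 48 min and totals 393.

393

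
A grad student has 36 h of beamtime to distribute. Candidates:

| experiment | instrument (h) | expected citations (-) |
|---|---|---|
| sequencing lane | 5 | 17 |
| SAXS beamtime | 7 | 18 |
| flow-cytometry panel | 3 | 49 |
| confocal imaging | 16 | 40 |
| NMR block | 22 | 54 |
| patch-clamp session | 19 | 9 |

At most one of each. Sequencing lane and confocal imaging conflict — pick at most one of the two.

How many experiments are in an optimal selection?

3

Optimal total is 121.
One optimal bundle: SAXS beamtime + flow-cytometry panel + NMR block (32 h).
Any selection reaching 121 contains exactly 3 experiments.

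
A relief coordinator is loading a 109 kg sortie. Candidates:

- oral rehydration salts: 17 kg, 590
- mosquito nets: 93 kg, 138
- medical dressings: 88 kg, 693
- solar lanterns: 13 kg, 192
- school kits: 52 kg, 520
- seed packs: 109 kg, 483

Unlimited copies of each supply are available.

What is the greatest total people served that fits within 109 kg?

3540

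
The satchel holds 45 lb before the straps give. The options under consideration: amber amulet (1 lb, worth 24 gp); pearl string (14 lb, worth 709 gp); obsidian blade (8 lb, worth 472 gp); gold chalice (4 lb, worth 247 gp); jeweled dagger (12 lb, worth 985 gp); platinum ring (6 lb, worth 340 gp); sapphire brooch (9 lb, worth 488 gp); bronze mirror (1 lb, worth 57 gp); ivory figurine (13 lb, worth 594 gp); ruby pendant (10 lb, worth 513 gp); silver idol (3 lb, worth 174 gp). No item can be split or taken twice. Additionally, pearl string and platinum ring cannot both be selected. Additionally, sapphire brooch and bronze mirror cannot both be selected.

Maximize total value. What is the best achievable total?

2812

Amber amulet + obsidian blade + gold chalice + jeweled dagger + platinum ring + bronze mirror + ruby pendant + silver idol uses 45 of the 45 lb and totals 2812.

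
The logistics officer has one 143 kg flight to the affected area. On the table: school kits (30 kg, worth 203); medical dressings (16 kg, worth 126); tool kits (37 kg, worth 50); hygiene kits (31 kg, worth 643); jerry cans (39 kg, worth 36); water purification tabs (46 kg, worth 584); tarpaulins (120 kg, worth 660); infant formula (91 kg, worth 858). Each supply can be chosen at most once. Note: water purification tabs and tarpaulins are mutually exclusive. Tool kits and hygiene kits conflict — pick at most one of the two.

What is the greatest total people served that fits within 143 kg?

1627

Ranking by ratio (people served/kg): hygiene kits 20.74, water purification tabs 12.70, infant formula 9.43, medical dressings 7.88.
Greedy by ratio would take school kits + medical dressings + hygiene kits + water purification tabs: 123 kg used, total 1556.
The 76 kg tied up in school kits and water purification tabs is better spent on infant formula — total rises to 1627 (138 kg).
The closest alternative, school kits + medical dressings + hygiene kits + water purification tabs, reaches only 1556.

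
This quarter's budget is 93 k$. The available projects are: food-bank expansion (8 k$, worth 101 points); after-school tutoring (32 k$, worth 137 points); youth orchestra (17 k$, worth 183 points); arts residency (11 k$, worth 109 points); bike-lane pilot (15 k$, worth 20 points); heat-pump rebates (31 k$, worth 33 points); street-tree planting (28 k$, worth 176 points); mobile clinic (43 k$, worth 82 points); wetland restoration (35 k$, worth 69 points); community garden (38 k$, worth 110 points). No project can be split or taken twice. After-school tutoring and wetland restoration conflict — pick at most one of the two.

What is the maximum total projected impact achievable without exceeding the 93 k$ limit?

Taking the top-ratio projects first gives food-bank expansion + youth orchestra + arts residency + bike-lane pilot + street-tree planting for 589 (79 k$).
Dropping food-bank expansion and bike-lane pilot frees 23 k$; slotting in after-school tutoring (32 k$) lifts the total to 605 at 88 k$.
An exhaustive check of the 1024 subsets confirms 605.

605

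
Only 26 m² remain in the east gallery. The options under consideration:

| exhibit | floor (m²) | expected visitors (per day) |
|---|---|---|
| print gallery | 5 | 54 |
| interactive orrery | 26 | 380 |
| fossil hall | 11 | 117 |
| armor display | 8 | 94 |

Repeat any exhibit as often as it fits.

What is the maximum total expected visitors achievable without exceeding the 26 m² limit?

380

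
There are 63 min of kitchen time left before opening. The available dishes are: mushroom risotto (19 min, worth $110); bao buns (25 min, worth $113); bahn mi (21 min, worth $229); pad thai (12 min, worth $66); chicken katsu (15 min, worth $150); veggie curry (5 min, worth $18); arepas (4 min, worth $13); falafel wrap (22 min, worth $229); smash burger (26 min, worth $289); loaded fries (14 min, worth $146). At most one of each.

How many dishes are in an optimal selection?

3

Best achievable profit is 668.
One optimal bundle: bahn mi + chicken katsu + smash burger (62 min).
All optima have 3 dishes.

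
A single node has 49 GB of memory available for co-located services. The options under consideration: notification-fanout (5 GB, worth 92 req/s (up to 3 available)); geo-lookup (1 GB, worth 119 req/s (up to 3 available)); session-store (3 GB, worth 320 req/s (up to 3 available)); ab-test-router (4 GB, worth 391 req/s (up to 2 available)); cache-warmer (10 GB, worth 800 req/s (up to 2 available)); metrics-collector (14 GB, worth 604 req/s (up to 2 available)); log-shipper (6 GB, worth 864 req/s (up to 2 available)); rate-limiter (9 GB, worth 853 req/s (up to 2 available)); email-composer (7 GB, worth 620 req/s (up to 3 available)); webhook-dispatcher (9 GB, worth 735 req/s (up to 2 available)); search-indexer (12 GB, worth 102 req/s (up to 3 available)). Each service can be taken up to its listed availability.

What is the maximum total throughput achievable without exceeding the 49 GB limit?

5414

By throughput per GB: log-shipper 144.00, geo-lookup 119.00, session-store 106.67 lead.
Taking the top-ratio services first gives 3×geo-lookup + 3×session-store + 2×ab-test-router + 2×log-shipper + rate-limiter + email-composer for 5300 (48 GB).
Replace geo-lookup and email-composer with rate-limiter: the trade gains 114 net, giving 5414 at 49 GB.
Nothing else within 49 GB beats 5414.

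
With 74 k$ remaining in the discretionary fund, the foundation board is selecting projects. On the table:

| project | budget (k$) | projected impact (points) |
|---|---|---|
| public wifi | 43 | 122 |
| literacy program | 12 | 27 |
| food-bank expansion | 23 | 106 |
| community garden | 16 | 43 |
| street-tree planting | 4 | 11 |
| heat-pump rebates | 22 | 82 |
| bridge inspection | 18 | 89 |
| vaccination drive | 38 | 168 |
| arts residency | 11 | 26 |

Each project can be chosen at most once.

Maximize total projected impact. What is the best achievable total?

303

The ratio heuristic lands on food-bank expansion + street-tree planting + heat-pump rebates + bridge inspection (288) but leaves 7 k$ idle.
Replace street-tree planting with arts residency: the trade gains 15 net, giving 303 at 74 k$.
That's the maximum — no swap from here does better than 303.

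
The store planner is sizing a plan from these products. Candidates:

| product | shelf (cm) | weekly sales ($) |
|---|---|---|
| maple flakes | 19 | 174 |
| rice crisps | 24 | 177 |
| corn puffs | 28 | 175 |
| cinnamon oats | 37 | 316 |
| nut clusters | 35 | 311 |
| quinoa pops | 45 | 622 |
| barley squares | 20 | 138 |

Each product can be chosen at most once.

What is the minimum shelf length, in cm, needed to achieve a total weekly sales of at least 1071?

99

Look for the lowest-shelf combination reaching 1071.
maple flakes + nut clusters + quinoa pops: 1107 weekly sales at 99 cm.
Below 99 cm the best achievable stays under 1071.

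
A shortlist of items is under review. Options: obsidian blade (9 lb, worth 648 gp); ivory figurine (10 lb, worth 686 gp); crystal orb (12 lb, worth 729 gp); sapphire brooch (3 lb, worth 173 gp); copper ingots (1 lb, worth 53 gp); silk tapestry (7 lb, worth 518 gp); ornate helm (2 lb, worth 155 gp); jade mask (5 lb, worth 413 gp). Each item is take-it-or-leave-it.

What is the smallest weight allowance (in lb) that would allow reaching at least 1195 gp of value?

Minimise lb subject to total value ≥ 1195.
obsidian blade + ornate helm + jade mask reaches 1216 using 16 lb.
No combination under 16 lb hits 1195.

16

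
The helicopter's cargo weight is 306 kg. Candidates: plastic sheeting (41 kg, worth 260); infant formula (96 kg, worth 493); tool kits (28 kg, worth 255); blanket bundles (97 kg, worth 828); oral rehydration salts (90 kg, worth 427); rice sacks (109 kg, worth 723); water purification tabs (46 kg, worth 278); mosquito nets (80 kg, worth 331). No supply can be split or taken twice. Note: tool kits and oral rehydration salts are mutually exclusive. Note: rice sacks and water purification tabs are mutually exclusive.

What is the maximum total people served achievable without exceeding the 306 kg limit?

By people served per kg: tool kits 9.11, blanket bundles 8.54, rice sacks 6.63, plastic sheeting 6.34 lead.
Best packing: plastic sheeting + tool kits + blanket bundles + rice sacks — 275 kg, 2066 total.

2066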